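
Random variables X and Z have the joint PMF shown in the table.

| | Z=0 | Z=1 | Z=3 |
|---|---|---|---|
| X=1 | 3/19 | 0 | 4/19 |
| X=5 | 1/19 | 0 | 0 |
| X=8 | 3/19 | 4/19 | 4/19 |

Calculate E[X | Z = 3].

9/2

P(Z = 3) = 8/19.
Σ X·P over the event = 1·(4/19) + 8·(4/19) = 36/19.
E[X | Z = 3] = (36/19) / (8/19) = 9/2.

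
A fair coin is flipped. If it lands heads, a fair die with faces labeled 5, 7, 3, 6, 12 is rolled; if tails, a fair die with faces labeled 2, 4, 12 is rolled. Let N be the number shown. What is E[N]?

E[N | heads] = (5+7+3+6+12)/5 = 33/5.
E[N | tails] = (2+4+12)/3 = 6.
E[N] = (1/2)·(33/5) + (1/2)·(6) = 63/10.

63/10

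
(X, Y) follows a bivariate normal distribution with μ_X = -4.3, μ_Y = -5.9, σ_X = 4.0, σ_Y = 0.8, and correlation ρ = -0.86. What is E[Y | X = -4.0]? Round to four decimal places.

For a bivariate normal, E[Y | X=x] = μ_Y + ρ·(σ_Y/σ_X)·(x − μ_X).
E[Y | X=-4.0] = -5.9 + (-0.86)·(0.8/4.0)·(-4.0 − (-4.3)) = -5.9 + (-0.172)·(0.3) = -5.9516.

-5.9516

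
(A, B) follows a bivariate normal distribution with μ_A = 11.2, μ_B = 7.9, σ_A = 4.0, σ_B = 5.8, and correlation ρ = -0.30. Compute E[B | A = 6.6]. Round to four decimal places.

E[B | A=x] = μ_B + ρ(σ_B/σ_A)(x − μ_A) for jointly normal variables.
E[B | A=6.6] = 7.9 + (-0.30)·(5.8/4.0)·(6.6 − (11.2)) = 7.9 + (-0.435)·(-4.6) = 9.9010.

9.9010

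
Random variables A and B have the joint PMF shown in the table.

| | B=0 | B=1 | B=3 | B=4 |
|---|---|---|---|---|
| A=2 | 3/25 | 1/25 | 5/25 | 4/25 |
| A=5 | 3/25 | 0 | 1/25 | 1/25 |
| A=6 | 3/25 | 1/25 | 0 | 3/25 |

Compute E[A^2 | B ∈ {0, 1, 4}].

384/19

P(B ∈ {0, 1, 4}) = 19/25.
Σ A^2·P over the event = 4·(3/25) + 4·(1/25) + 4·(4/25) + 25·(3/25) + 25·(1/25) + 36·(3/25) + 36·(1/25) + 36·(3/25) = 384/25.
E[A^2 | B ∈ {0, 1, 4}] = (384/25) / (19/25) = 384/19.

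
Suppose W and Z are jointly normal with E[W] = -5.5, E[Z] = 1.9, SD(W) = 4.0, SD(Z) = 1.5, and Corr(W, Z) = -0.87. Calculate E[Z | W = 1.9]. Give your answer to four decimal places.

The regression of Z on W has slope ρ·σ_Z/σ_W and passes through (μ_W, μ_Z).
E[Z | W=1.9] = 1.9 + (-0.87)·(1.5/4.0)·(1.9 − (-5.5)) = 1.9 + (-0.32625)·(7.4) = -0.5143.

-0.5143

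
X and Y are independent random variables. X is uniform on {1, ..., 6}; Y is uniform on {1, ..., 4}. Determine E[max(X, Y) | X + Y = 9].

11/2

Outcomes with X + Y = 9: (5,4), (6,3), each with probability 1/24.
E[max(X, Y) | X + Y = 9] = (5 + 6) / 2 = 11/2.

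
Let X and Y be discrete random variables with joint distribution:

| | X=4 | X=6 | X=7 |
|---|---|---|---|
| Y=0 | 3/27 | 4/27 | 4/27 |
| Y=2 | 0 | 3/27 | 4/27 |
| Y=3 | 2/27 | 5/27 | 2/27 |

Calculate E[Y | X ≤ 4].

P(X ≤ 4) = 5/27.
Σ Y·P over the event = 0·(3/27) + 3·(2/27) = 2/9.
E[Y | X ≤ 4] = (2/9) / (5/27) = 6/5.

6/5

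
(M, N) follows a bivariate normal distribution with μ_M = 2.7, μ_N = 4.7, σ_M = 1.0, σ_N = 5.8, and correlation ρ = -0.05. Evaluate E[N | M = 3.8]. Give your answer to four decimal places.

E[N | M=x] = μ_N + ρ(σ_N/σ_M)(x − μ_M) for jointly normal variables.
E[N | M=3.8] = 4.7 + (-0.05)·(5.8/1.0)·(3.8 − (2.7)) = 4.7 + (-0.29)·(1.1) = 4.3810.

4.3810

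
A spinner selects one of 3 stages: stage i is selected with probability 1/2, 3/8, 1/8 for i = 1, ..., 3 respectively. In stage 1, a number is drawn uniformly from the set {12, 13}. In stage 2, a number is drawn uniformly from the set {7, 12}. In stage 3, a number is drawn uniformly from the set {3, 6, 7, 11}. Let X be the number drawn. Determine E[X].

341/32

E[X | stage 1] = (12+13)/2 = 25/2.
E[X | stage 2] = (7+12)/2 = 19/2.
E[X | stage 3] = (3+6+7+11)/4 = 27/4.
E[X] = (1/2)·(25/2) + (3/8)·(19/2) + (1/8)·(27/4) = 341/32.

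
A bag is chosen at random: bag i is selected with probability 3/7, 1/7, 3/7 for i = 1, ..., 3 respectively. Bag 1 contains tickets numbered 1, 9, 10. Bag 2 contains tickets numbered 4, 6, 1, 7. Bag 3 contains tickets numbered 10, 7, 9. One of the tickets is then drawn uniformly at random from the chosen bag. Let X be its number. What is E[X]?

101/14

E[X | bag 1] = (1+9+10)/3 = 20/3.
E[X | bag 2] = (4+6+1+7)/4 = 9/2.
E[X | bag 3] = (10+7+9)/3 = 26/3.
By the law of total expectation,
E[X] = (3/7)·(20/3) + (1/7)·(9/2) + (3/7)·(26/3) = 101/14.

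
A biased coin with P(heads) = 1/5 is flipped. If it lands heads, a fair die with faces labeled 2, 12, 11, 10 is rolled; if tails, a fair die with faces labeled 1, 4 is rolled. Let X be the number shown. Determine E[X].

E[X | heads] = (2+12+11+10)/4 = 35/4.
E[X | tails] = (1+4)/2 = 5/2.
E[X] = (1/5)·(35/4) + (4/5)·(5/2) = 15/4.

15/4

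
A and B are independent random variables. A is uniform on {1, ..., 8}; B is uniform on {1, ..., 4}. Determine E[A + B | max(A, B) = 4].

Outcomes with max(A, B) = 4: (1,4), (2,4), (3,4), (4,1), (4,2), (4,3), (4,4), each with probability 1/32.
E[A + B | max(A, B) = 4] = (5 + 6 + 7 + 5 + 6 + 7 + 8) / 7 = 44/7.

44/7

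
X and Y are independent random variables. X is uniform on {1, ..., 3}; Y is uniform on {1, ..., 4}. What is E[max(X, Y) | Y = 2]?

7/3

Outcomes with Y = 2: (1,2), (2,2), (3,2), each with probability 1/12.
E[max(X, Y) | Y = 2] = (2 + 2 + 3) / 3 = 7/3.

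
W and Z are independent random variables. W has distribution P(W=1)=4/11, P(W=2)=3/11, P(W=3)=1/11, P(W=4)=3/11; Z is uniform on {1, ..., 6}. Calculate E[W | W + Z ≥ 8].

24/7

P(W + Z ≥ 8) = 7/33.
Summing W·P(x,y) over outcomes with W + Z ≥ 8 gives 8/11.
E[W | W + Z ≥ 8] = (8/11) / (7/33) = 24/7.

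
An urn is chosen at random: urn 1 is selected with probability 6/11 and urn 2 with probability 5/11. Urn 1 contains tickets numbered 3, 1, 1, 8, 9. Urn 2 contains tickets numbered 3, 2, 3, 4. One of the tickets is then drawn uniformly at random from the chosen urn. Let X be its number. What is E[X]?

207/55

E[X | urn 1] = (3+1+1+8+9)/5 = 22/5.
E[X | urn 2] = (3+2+3+4)/4 = 3.
By the law of total expectation,
E[X] = (6/11)·(22/5) + (5/11)·(3) = 207/55.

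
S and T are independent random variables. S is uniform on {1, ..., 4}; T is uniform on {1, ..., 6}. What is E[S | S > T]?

10/3

Outcomes with S > T: (2,1), (3,1), (3,2), (4,1), (4,2), (4,3), each with probability 1/24.
E[S | S > T] = (2 + 3 + 3 + 4 + 4 + 4) / 6 = 10/3.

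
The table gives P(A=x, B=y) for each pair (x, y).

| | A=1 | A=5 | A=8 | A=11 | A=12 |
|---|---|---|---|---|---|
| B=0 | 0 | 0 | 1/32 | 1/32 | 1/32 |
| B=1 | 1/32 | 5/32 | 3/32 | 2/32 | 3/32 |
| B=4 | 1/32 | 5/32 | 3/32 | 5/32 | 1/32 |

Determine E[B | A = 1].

5/2

P(A = 1) = 1/16.
Σ B·P over the event = 1·(1/32) + 4·(1/32) = 5/32.
E[B | A = 1] = (5/32) / (1/16) = 5/2.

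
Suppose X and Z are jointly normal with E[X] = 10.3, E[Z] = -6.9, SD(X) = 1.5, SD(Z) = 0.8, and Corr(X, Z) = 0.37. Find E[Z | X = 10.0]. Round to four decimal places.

-6.9592

E[Z | X=x] = μ_Z + ρ(σ_Z/σ_X)(x − μ_X) for jointly normal variables.
E[Z | X=10.0] = -6.9 + (0.37)·(0.8/1.5)·(10.0 − (10.3)) = -6.9 + (0.19733)·(-0.3) = -6.9592.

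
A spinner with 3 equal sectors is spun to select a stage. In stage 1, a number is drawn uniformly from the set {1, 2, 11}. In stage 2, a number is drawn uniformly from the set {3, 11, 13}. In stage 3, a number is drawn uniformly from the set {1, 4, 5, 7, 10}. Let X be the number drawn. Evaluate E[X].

286/45

E[X | stage 1] = (1+2+11)/3 = 14/3.
E[X | stage 2] = (3+11+13)/3 = 9.
E[X | stage 3] = (1+4+5+7+10)/5 = 27/5.
E[X] = (1/3)·(14/3) + (1/3)·(9) + (1/3)·(27/5) = 286/45.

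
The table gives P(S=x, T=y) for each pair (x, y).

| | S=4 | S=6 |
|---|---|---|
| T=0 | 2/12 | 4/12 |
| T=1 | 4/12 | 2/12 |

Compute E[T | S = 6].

1/3

P(S = 6) = 1/2.
Σ T·P over the event = 0·(4/12) + 1·(2/12) = 1/6.
E[T | S = 6] = (1/6) / (1/2) = 1/3.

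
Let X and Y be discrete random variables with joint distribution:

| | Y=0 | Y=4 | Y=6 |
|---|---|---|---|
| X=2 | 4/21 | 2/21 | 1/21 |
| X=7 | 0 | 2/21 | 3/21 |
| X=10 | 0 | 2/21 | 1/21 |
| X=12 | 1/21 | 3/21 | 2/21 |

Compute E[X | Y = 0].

4

P(Y = 0) = 5/21.
Σ X·P over the event = 2·(4/21) + 12·(1/21) = 20/21.
E[X | Y = 0] = (20/21) / (5/21) = 4.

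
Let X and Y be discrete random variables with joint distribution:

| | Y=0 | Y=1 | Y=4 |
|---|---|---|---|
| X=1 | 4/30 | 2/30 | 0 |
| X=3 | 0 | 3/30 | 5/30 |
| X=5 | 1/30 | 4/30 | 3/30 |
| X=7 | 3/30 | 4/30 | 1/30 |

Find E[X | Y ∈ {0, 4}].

67/17

P(Y ∈ {0, 4}) = 17/30.
Σ X·P over the event = 1·(4/30) + 3·(5/30) + 5·(1/30) + 5·(3/30) + 7·(3/30) + 7·(1/30) = 67/30.
E[X | Y ∈ {0, 4}] = (67/30) / (17/30) = 67/17.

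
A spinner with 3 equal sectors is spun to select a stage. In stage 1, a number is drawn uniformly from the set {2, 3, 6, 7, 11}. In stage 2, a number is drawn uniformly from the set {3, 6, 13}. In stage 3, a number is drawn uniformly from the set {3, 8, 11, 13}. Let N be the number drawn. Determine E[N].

1313/180

E[N | stage 1] = (2+3+6+7+11)/5 = 29/5.
E[N | stage 2] = (3+6+13)/3 = 22/3.
E[N | stage 3] = (3+8+11+13)/4 = 35/4.
E[N] = (1/3)·(29/5) + (1/3)·(22/3) + (1/3)·(35/4) = 1313/180.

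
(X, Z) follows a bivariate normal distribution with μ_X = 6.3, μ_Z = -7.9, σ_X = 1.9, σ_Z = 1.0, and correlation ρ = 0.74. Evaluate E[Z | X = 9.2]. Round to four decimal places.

The regression of Z on X has slope ρ·σ_Z/σ_X and passes through (μ_X, μ_Z).
E[Z | X=9.2] = -7.9 + (0.74)·(1.0/1.9)·(9.2 − (6.3)) = -7.9 + (0.38947)·(2.9) = -6.7705.

-6.7705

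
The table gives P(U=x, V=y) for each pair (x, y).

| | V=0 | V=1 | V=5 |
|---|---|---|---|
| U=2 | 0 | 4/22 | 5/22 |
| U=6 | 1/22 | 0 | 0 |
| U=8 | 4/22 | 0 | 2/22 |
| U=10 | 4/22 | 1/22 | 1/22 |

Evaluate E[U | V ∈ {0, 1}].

P(V ∈ {0, 1}) = 7/11.
Σ U·P over the event = 2·(4/22) + 6·(1/22) + 8·(4/22) + 10·(4/22) + 10·(1/22) = 48/11.
E[U | V ∈ {0, 1}] = (48/11) / (7/11) = 48/7.

48/7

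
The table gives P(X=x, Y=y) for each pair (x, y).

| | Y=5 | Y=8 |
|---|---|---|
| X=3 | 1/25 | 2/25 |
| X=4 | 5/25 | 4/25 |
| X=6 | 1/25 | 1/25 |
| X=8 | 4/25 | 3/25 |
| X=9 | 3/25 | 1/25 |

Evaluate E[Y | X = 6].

P(X = 6) = 2/25.
Σ Y·P over the event = 5·(1/25) + 8·(1/25) = 13/25.
E[Y | X = 6] = (13/25) / (2/25) = 13/2.

13/2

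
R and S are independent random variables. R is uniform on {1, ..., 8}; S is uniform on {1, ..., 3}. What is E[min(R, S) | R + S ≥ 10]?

Outcomes with R + S ≥ 10: (7,3), (8,2), (8,3), each with probability 1/24.
E[min(R, S) | R + S ≥ 10] = (3 + 2 + 3) / 3 = 8/3.

8/3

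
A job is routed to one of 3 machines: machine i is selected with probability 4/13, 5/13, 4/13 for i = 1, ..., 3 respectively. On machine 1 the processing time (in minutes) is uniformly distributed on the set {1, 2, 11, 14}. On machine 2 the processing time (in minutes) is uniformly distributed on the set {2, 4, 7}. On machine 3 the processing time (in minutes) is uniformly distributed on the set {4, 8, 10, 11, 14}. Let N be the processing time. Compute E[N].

E[N | machine 1] = (1+2+11+14)/4 = 7.
E[N | machine 2] = (2+4+7)/3 = 13/3.
E[N | machine 3] = (4+8+10+11+14)/5 = 47/5.
E[N] = (4/13)·(7) + (5/13)·(13/3) + (4/13)·(47/5) = 1309/195.

1309/195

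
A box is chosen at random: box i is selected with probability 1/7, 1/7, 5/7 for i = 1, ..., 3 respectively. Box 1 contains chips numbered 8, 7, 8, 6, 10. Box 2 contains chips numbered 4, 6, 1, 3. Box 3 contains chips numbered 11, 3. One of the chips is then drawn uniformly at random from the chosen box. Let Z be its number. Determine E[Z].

E[Z | box 1] = (8+7+8+6+10)/5 = 39/5.
E[Z | box 2] = (4+6+1+3)/4 = 7/2.
E[Z | box 3] = (11+3)/2 = 7.
By the law of total expectation,
E[Z] = (1/7)·(39/5) + (1/7)·(7/2) + (5/7)·(7) = 463/70.

463/70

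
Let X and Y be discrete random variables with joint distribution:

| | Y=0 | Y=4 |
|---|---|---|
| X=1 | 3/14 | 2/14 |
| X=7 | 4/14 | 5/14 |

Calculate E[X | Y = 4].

37/7

P(Y = 4) = 1/2.
Σ X·P over the event = 1·(2/14) + 7·(5/14) = 37/14.
E[X | Y = 4] = (37/14) / (1/2) = 37/7.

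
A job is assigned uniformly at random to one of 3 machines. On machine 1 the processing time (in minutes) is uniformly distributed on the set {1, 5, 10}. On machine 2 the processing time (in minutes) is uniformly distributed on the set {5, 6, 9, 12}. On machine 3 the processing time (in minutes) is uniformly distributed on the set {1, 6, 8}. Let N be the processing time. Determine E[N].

E[N | machine 1] = (1+5+10)/3 = 16/3.
E[N | machine 2] = (5+6+9+12)/4 = 8.
E[N | machine 3] = (1+6+8)/3 = 5.
By the law of total expectation,
E[N] = (1/3)·(16/3) + (1/3)·(8) + (1/3)·(5) = 55/9.

55/9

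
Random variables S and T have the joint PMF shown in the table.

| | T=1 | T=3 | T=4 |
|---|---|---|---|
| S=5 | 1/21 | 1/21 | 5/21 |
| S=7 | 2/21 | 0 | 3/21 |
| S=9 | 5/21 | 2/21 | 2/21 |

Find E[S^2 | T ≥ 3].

P(T ≥ 3) = 13/21.
Σ S^2·P over the event = 25·(1/21) + 25·(5/21) + 49·(3/21) + 81·(2/21) + 81·(2/21) = 207/7.
E[S^2 | T ≥ 3] = (207/7) / (13/21) = 621/13.

621/13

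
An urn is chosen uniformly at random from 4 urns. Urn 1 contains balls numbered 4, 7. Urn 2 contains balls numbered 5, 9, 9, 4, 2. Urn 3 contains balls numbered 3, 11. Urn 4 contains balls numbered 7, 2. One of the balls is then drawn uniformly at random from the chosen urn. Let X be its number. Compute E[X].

E[X | urn 1] = (4+7)/2 = 11/2.
E[X | urn 2] = (5+9+9+4+2)/5 = 29/5.
E[X | urn 3] = (3+11)/2 = 7.
E[X | urn 4] = (7+2)/2 = 9/2.
E[X] = (1/4)·(11/2) + (1/4)·(29/5) + (1/4)·(7) + (1/4)·(9/2) = 57/10.

57/10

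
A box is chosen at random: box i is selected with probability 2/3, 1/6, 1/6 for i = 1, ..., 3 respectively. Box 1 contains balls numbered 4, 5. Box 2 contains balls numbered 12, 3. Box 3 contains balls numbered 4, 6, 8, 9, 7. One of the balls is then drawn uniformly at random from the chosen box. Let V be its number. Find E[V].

E[V | box 1] = (4+5)/2 = 9/2.
E[V | box 2] = (12+3)/2 = 15/2.
E[V | box 3] = (4+6+8+9+7)/5 = 34/5.
By the law of total expectation,
E[V] = (2/3)·(9/2) + (1/6)·(15/2) + (1/6)·(34/5) = 323/60.

323/60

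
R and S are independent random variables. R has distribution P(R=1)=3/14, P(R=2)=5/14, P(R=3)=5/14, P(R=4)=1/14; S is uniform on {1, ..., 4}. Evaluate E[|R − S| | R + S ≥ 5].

5/4

P(R + S ≥ 5) = 4/7.
Summing |R−S|·P(x,y) over outcomes with R + S ≥ 5 gives 5/7.
E[|R − S| | R + S ≥ 5] = (5/7) / (4/7) = 5/4.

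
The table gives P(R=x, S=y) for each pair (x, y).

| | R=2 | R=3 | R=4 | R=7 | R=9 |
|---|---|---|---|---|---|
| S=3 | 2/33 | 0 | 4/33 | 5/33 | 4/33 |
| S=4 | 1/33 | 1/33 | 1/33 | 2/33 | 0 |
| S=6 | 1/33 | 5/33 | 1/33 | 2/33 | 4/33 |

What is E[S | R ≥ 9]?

P(R ≥ 9) = 8/33.
Σ S·P over the event = 3·(4/33) + 6·(4/33) = 12/11.
E[S | R ≥ 9] = (12/11) / (8/33) = 9/2.

9/2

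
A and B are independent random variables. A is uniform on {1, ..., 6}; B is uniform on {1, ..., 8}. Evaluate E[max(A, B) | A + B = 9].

P(A + B = 9) = 1/8.
Summing max(A,B)·P(x,y) over outcomes with A + B = 9 gives 37/48.
E[max(A, B) | A + B = 9] = (37/48) / (1/8) = 37/6.

37/6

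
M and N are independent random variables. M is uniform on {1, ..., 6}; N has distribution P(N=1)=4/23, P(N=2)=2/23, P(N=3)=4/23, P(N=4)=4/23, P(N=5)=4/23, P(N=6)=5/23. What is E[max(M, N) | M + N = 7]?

P(M + N = 7) = 1/6.
Summing max(M,N)·P(x,y) over outcomes with M + N = 7 gives 58/69.
E[max(M, N) | M + N = 7] = (58/69) / (1/6) = 116/23.

116/23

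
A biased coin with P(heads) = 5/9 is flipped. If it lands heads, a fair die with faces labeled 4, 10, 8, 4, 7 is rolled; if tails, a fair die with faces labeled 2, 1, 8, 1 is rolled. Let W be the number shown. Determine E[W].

5

E[W | heads] = (4+10+8+4+7)/5 = 33/5.
E[W | tails] = (2+1+8+1)/4 = 3.
E[W] = (5/9)·(33/5) + (4/9)·(3) = 5.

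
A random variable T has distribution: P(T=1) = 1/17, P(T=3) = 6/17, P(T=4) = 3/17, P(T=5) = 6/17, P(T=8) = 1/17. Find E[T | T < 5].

P(T < 5) = 10/17.
Σ over the event: 1·1/17 + 3·6/17 + 4·3/17 = 31/17.
E[T | T < 5] = (31/17) / (10/17) = 31/10.

31/10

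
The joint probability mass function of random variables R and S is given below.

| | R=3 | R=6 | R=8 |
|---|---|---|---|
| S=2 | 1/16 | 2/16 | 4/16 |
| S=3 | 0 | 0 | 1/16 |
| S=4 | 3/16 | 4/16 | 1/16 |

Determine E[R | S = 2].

P(S = 2) = 7/16.
Σ R·P over the event = 3·(1/16) + 6·(2/16) + 8·(4/16) = 47/16.
E[R | S = 2] = (47/16) / (7/16) = 47/7.

47/7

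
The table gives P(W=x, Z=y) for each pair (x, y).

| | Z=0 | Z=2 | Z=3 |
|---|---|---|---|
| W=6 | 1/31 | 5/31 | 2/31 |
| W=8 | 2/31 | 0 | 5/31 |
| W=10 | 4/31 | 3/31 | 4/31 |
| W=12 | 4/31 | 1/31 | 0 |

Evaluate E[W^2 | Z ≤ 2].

P(Z ≤ 2) = 20/31.
Σ W^2·P over the event = 36·(1/31) + 36·(5/31) + 64·(2/31) + 100·(4/31) + 100·(3/31) + 144·(4/31) + 144·(1/31) = 1764/31.
E[W^2 | Z ≤ 2] = (1764/31) / (20/31) = 441/5.

441/5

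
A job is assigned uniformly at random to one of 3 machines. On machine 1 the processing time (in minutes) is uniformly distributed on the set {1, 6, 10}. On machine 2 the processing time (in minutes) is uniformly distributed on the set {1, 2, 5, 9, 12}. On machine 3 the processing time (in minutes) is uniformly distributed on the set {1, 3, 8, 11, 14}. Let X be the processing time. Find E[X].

283/45

E[X | machine 1] = (1+6+10)/3 = 17/3.
E[X | machine 2] = (1+2+5+9+12)/5 = 29/5.
E[X | machine 3] = (1+3+8+11+14)/5 = 37/5.
By the law of total expectation,
E[X] = (1/3)·(17/3) + (1/3)·(29/5) + (1/3)·(37/5) = 283/45.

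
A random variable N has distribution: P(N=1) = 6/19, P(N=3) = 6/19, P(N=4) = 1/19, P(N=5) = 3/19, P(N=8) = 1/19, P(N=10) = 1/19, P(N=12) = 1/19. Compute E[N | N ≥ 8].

10

P(N ≥ 8) = 3/19.
Σ over the event: 8·1/19 + 10·1/19 + 12·1/19 = 30/19.
E[N | N ≥ 8] = (30/19) / (3/19) = 10.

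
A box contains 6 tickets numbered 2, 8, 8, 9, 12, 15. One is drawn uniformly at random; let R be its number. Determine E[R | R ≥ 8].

52/5

P(R ≥ 8) = 5/6.
Σ over the event: 8·1/3 + 9·1/6 + 12·1/6 + 15·1/6 = 26/3.
E[R | R ≥ 8] = (26/3) / (5/6) = 52/5.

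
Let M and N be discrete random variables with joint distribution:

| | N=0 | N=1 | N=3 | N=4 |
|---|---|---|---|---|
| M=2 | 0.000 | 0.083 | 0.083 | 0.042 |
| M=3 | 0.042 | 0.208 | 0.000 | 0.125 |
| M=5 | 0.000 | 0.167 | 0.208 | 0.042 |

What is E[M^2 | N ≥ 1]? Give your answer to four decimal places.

14.8789

P(N ≥ 1) = 0.958.
Σ M^2·P over the event = 4·(0.083) + 4·(0.083) + 4·(0.042) + 9·(0.208) + 9·(0.125) + 25·(0.167) + 25·(0.208) + 25·(0.042) = 14.254.
E[M^2 | N ≥ 1] = (14.254) / (0.958) = 14.8789.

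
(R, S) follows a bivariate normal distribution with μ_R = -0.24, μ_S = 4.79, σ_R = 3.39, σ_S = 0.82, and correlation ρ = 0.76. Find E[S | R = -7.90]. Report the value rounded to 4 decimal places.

E[S | R=x] = μ_S + ρ(σ_S/σ_R)(x − μ_R) for jointly normal variables.
E[S | R=-7.90] = 4.79 + (0.76)·(0.82/3.39)·(-7.90 − (-0.24)) = 4.79 + (0.183835)·(-7.66) = 3.3818.

3.3818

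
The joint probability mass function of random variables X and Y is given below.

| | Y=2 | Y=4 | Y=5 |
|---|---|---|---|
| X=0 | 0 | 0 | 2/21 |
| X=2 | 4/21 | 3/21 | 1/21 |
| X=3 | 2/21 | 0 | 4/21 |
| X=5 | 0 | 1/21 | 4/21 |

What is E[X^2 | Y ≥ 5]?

P(Y ≥ 5) = 11/21.
Σ X^2·P over the event = 0·(2/21) + 4·(1/21) + 9·(4/21) + 25·(4/21) = 20/3.
E[X^2 | Y ≥ 5] = (20/3) / (11/21) = 140/11.

140/11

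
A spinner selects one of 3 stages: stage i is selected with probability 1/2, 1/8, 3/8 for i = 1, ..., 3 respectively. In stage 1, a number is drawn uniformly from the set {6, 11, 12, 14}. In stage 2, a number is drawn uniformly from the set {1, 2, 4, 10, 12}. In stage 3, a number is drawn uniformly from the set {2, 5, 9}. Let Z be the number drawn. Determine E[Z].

E[Z | stage 1] = (6+11+12+14)/4 = 43/4.
E[Z | stage 2] = (1+2+4+10+12)/5 = 29/5.
E[Z | stage 3] = (2+5+9)/3 = 16/3.
E[Z] = (1/2)·(43/4) + (1/8)·(29/5) + (3/8)·(16/3) = 81/10.

81/10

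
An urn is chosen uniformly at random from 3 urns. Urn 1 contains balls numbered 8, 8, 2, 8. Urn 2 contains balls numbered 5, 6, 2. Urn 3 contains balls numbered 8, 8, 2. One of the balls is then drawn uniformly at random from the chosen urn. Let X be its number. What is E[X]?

E[X | urn 1] = (8+8+2+8)/4 = 13/2.
E[X | urn 2] = (5+6+2)/3 = 13/3.
E[X | urn 3] = (8+8+2)/3 = 6.
E[X] = (1/3)·(13/2) + (1/3)·(13/3) + (1/3)·(6) = 101/18.

101/18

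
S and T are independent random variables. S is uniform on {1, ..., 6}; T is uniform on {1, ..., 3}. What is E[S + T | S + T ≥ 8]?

25/3

Outcomes with S + T ≥ 8: (5,3), (6,2), (6,3), each with probability 1/18.
E[S + T | S + T ≥ 8] = (8 + 8 + 9) / 3 = 25/3.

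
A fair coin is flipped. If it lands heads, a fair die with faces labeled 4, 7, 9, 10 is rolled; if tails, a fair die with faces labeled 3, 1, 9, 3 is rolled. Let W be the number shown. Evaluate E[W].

E[W | heads] = (4+7+9+10)/4 = 15/2.
E[W | tails] = (3+1+9+3)/4 = 4.
By the law of total expectation,
E[W] = (1/2)·(15/2) + (1/2)·(4) = 23/4.

23/4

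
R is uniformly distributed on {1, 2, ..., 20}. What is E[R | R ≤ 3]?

Given R ≤ 3, R is equally likely to be any of {1, 2, 3}.
E[R | R ≤ 3] = (1 + 2 + 3) / 3 = 2.

2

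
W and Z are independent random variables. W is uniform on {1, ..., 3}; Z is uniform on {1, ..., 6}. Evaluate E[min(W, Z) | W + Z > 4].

P(W + Z > 4) = 2/3.
Summing min(W,Z)·P(x,y) over outcomes with W + Z > 4 gives 25/18.
E[min(W, Z) | W + Z > 4] = (25/18) / (2/3) = 25/12.

25/12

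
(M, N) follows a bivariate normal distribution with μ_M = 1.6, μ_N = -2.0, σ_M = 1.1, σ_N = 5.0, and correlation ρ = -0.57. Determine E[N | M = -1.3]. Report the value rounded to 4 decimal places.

For a bivariate normal, E[N | M=x] = μ_N + ρ·(σ_N/σ_M)·(x − μ_M).
E[N | M=-1.3] = -2.0 + (-0.57)·(5.0/1.1)·(-1.3 − (1.6)) = -2.0 + (-2.5909)·(-2.9) = 5.5136.

5.5136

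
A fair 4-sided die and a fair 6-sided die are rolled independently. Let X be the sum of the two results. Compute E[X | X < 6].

4

P(X < 6) = 5/12.
Σ over the event: 2·1/24 + 3·1/12 + 4·1/8 + 5·1/6 = 5/3.
E[X | X < 6] = (5/3) / (5/12) = 4.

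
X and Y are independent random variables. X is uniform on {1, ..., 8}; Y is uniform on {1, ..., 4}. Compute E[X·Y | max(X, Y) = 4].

64/7

Outcomes with max(X, Y) = 4: (1,4), (2,4), (3,4), (4,1), (4,2), (4,3), (4,4), each with probability 1/32.
E[X·Y | max(X, Y) = 4] = (4 + 8 + 12 + 4 + 8 + 12 + 16) / 7 = 64/7.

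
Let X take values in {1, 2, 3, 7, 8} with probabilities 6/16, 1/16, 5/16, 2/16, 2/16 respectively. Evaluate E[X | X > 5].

P(X > 5) = 1/4.
Σ over the event: 7·1/8 + 8·1/8 = 15/8.
E[X | X > 5] = (15/8) / (1/4) = 15/2.

15/2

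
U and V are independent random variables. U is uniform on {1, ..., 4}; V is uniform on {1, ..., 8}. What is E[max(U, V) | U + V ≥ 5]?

141/26

P(U + V ≥ 5) = 13/16.
Summing max(U,V)·P(x,y) over outcomes with U + V ≥ 5 gives 141/32.
E[max(U, V) | U + V ≥ 5] = (141/32) / (13/16) = 141/26.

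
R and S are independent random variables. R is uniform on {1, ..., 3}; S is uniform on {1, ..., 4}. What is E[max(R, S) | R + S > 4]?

7/2

Outcomes with R + S > 4: (1,4), (2,3), (2,4), (3,2), (3,3), (3,4), each with probability 1/12.
E[max(R, S) | R + S > 4] = (4 + 3 + 4 + 3 + 3 + 4) / 6 = 7/2.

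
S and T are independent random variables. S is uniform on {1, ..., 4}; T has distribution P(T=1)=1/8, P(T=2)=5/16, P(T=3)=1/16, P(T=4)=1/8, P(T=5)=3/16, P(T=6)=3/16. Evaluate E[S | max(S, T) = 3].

27/10

P(max(S, T) = 3) = 5/32.
Summing S·P(x,y) over outcomes with max(S, T) = 3 gives 27/64.
E[S | max(S, T) = 3] = (27/64) / (5/32) = 27/10.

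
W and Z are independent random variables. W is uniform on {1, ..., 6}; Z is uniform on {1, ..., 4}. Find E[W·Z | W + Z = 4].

P(W + Z = 4) = 1/8.
Summing WZ·P(x,y) over outcomes with W + Z = 4 gives 5/12.
E[W·Z | W + Z = 4] = (5/12) / (1/8) = 10/3.

10/3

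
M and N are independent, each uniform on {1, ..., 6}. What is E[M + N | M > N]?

7

P(M > N) = 5/12.
Summing (M+N)·P(x,y) over outcomes with M > N gives 35/12.
E[M + N | M > N] = (35/12) / (5/12) = 7.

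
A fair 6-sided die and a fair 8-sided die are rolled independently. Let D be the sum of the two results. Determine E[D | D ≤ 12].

P(D ≤ 12) = 15/16.
E[D | D ≤ 12] = (43/6) / (15/16) = 344/45.

344/45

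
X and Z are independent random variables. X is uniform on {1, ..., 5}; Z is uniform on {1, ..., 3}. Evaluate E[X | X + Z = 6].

4

P(X + Z = 6) = 1/5.
Summing X·P(x,y) over outcomes with X + Z = 6 gives 4/5.
E[X | X + Z = 6] = (4/5) / (1/5) = 4.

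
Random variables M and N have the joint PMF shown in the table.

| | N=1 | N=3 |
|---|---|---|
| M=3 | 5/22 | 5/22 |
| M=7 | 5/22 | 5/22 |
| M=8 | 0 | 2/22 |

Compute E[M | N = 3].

11/2

P(N = 3) = 6/11.
Σ M·P over the event = 3·(5/22) + 7·(5/22) + 8·(2/22) = 3.
E[M | N = 3] = (3) / (6/11) = 11/2.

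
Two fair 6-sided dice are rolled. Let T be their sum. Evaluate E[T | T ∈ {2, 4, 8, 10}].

7

P(T ∈ {2, 4, 8, 10}) = 1/3.
Σ over the event: 2·1/36 + 4·1/12 + 8·5/36 + 10·1/12 = 7/3.
E[T | T ∈ {2, 4, 8, 10}] = (7/3) / (1/3) = 7.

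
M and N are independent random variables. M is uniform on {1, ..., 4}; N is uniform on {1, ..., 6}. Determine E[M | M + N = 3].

3/2

Outcomes with M + N = 3: (1,2), (2,1), each with probability 1/24.
E[M | M + N = 3] = (1 + 2) / 2 = 3/2.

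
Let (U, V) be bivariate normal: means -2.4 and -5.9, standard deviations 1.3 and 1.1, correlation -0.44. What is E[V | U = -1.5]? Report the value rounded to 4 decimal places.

-6.2351

The regression of V on U has slope ρ·σ_V/σ_U and passes through (μ_U, μ_V).
E[V | U=-1.5] = -5.9 + (-0.44)·(1.1/1.3)·(-1.5 − (-2.4)) = -5.9 + (-0.37231)·(0.9) = -6.2351.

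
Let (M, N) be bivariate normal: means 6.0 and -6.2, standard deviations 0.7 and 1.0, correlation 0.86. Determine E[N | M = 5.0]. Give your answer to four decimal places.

E[N | M=x] = μ_N + ρ(σ_N/σ_M)(x − μ_M) for jointly normal variables.
E[N | M=5.0] = -6.2 + (0.86)·(1.0/0.7)·(5.0 − (6.0)) = -6.2 + (1.2286)·(-1) = -7.4286.

-7.4286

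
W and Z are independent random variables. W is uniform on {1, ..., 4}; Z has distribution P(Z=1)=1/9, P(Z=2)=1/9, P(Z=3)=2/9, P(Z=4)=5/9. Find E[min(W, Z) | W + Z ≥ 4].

P(W + Z ≥ 4) = 11/12.
Summing min(W,Z)·P(x,y) over outcomes with W + Z ≥ 4 gives 19/9.
E[min(W, Z) | W + Z ≥ 4] = (19/9) / (11/12) = 76/33.

76/33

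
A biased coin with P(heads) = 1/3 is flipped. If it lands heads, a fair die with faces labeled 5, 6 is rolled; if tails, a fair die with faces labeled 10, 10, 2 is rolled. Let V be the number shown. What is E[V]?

121/18

E[V | heads] = (5+6)/2 = 11/2.
E[V | tails] = (10+10+2)/3 = 22/3.
By the law of total expectation,
E[V] = (1/3)·(11/2) + (2/3)·(22/3) = 121/18.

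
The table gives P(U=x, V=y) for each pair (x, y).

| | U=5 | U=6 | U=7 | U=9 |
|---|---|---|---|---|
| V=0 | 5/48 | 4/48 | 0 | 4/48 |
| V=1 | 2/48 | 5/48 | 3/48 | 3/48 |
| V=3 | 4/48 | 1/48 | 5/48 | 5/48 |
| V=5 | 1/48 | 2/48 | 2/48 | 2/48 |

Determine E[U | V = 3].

106/15

P(V = 3) = 5/16.
Σ U·P over the event = 5·(4/48) + 6·(1/48) + 7·(5/48) + 9·(5/48) = 53/24.
E[U | V = 3] = (53/24) / (5/16) = 106/15.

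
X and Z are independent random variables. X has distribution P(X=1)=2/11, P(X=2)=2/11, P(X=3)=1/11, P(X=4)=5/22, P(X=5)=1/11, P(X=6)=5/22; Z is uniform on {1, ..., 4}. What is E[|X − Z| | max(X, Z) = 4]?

26/15

P(max(X, Z) = 4) = 15/44.
Summing |X−Z|·P(x,y) over outcomes with max(X, Z) = 4 gives 13/22.
E[|X − Z| | max(X, Z) = 4] = (13/22) / (15/44) = 26/15.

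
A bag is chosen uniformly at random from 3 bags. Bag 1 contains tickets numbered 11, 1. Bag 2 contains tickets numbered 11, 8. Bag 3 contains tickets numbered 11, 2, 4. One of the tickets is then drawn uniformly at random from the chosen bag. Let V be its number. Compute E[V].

E[V | bag 1] = (11+1)/2 = 6.
E[V | bag 2] = (11+8)/2 = 19/2.
E[V | bag 3] = (11+2+4)/3 = 17/3.
E[V] = (1/3)·(6) + (1/3)·(19/2) + (1/3)·(17/3) = 127/18.

127/18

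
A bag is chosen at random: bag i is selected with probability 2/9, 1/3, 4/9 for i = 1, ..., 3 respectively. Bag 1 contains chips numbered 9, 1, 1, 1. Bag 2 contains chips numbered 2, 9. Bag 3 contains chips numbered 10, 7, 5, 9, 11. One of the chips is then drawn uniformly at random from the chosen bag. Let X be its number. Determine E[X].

187/30

E[X | bag 1] = (9+1+1+1)/4 = 3.
E[X | bag 2] = (2+9)/2 = 11/2.
E[X | bag 3] = (10+7+5+9+11)/5 = 42/5.
E[X] = (2/9)·(3) + (1/3)·(11/2) + (4/9)·(42/5) = 187/30.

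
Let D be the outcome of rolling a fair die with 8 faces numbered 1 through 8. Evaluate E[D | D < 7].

7/2

Given D < 7, D is equally likely to be any of {1, 2, 3, 4, 5, 6}.
E[D | D < 7] = (1 + 2 + 3 + 4 + 5 + 6) / 6 = 7/2.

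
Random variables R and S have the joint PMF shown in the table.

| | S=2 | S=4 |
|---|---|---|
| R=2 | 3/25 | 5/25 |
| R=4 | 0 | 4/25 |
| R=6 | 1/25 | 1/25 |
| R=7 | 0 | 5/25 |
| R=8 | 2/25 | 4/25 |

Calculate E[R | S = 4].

P(S = 4) = 19/25.
Summing R·P(R=x,S=y) over the conditioning event gives 99/25.
E[R | S = 4] = (99/25) / (19/25) = 99/19.

99/19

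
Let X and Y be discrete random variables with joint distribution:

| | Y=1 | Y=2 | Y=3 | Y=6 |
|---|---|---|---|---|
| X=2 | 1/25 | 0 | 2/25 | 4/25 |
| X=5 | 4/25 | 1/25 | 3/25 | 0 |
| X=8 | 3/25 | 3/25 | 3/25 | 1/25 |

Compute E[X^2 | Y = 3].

275/8

P(Y = 3) = 8/25.
Summing X^2·P(X=x,Y=y) over the conditioning event gives 11.
E[X^2 | Y = 3] = (11) / (8/25) = 275/8.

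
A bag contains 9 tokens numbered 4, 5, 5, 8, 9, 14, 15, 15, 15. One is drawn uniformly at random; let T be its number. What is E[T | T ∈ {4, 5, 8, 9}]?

31/5

P(T ∈ {4, 5, 8, 9}) = 5/9.
Σ over the event: 4·1/9 + 5·2/9 + 8·1/9 + 9·1/9 = 31/9.
E[T | T ∈ {4, 5, 8, 9}] = (31/9) / (5/9) = 31/5.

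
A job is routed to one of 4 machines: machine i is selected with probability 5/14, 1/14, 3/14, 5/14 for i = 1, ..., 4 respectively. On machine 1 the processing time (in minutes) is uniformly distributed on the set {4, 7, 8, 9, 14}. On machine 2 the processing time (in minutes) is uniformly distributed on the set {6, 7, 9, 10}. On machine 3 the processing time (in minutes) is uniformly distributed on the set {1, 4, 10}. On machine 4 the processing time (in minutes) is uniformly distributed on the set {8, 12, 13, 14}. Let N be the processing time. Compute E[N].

E[N | machine 1] = (4+7+8+9+14)/5 = 42/5.
E[N | machine 2] = (6+7+9+10)/4 = 8.
E[N | machine 3] = (1+4+10)/3 = 5.
E[N | machine 4] = (8+12+13+14)/4 = 47/4.
By the law of total expectation,
E[N] = (5/14)·(42/5) + (1/14)·(8) + (3/14)·(5) + (5/14)·(47/4) = 495/56.

495/56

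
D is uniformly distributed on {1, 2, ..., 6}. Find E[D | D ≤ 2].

Given D ≤ 2, D is equally likely to be any of {1, 2}.
E[D | D ≤ 2] = (1 + 2) / 2 = 3/2.

3/2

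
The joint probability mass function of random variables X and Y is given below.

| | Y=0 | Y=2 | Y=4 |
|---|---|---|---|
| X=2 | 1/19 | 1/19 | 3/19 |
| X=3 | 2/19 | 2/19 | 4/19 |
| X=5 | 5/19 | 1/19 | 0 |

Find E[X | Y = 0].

33/8

P(Y = 0) = 8/19.
Summing X·P(X=x,Y=y) over the conditioning event gives 33/19.
E[X | Y = 0] = (33/19) / (8/19) = 33/8.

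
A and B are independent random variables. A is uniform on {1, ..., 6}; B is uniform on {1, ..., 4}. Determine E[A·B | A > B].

P(A > B) = 7/12.
Summing AB·P(x,y) over outcomes with A > B gives 145/24.
E[A·B | A > B] = (145/24) / (7/12) = 145/14.

145/14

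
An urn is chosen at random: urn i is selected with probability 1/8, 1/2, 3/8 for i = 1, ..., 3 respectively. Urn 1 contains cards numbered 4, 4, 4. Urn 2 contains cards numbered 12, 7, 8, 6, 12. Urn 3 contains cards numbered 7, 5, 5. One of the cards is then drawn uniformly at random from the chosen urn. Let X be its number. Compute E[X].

E[X | urn 1] = (4+4+4)/3 = 4.
E[X | urn 2] = (12+7+8+6+12)/5 = 9.
E[X | urn 3] = (7+5+5)/3 = 17/3.
By the law of total expectation,
E[X] = (1/8)·(4) + (1/2)·(9) + (3/8)·(17/3) = 57/8.

57/8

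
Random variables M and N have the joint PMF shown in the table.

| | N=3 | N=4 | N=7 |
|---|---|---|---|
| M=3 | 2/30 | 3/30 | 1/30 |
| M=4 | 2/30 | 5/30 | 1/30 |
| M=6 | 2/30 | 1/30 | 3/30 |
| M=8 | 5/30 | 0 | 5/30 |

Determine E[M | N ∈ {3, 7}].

131/21

P(N ∈ {3, 7}) = 7/10.
Summing M·P(M=x,N=y) over the conditioning event gives 131/30.
E[M | N ∈ {3, 7}] = (131/30) / (7/10) = 131/21.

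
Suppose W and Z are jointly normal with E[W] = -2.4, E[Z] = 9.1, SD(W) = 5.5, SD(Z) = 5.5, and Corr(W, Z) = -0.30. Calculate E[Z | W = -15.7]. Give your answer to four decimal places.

13.0900

E[Z | W=x] = μ_Z + ρ(σ_Z/σ_W)(x − μ_W) for jointly normal variables.
E[Z | W=-15.7] = 9.1 + (-0.30)·(5.5/5.5)·(-15.7 − (-2.4)) = 9.1 + (-0.3)·(-13.3) = 13.0900.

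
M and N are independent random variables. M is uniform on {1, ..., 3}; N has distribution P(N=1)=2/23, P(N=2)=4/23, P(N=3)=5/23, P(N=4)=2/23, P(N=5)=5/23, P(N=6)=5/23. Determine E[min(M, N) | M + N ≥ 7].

61/27

P(M + N ≥ 7) = 9/23.
Summing min(M,N)·P(x,y) over outcomes with M + N ≥ 7 gives 61/69.
E[min(M, N) | M + N ≥ 7] = (61/69) / (9/23) = 61/27.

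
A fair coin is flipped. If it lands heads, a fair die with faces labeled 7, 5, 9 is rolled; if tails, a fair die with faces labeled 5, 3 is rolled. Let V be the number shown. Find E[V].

11/2

E[V | heads] = (7+5+9)/3 = 7.
E[V | tails] = (5+3)/2 = 4.
By the law of total expectation,
E[V] = (1/2)·(7) + (1/2)·(4) = 11/2.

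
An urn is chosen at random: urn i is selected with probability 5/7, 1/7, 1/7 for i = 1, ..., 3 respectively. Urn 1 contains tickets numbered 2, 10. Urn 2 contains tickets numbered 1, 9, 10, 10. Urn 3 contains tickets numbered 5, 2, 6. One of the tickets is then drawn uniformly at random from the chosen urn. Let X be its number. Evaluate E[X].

251/42

E[X | urn 1] = (2+10)/2 = 6.
E[X | urn 2] = (1+9+10+10)/4 = 15/2.
E[X | urn 3] = (5+2+6)/3 = 13/3.
By the law of total expectation,
E[X] = (5/7)·(6) + (1/7)·(15/2) + (1/7)·(13/3) = 251/42.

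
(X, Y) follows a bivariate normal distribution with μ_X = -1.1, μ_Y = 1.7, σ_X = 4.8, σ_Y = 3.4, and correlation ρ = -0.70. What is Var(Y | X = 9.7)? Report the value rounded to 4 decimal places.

5.8956

Var(Y | X=x) = (1 − ρ²)·σ_Y².
Var(Y | X=9.7) = (3.4)²·(1 − (-0.70)²) = 11.56·0.51 = 5.8956.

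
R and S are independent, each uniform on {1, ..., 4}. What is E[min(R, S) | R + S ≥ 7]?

P(R + S ≥ 7) = 3/16.
Summing min(R,S)·P(x,y) over outcomes with R + S ≥ 7 gives 5/8.
E[min(R, S) | R + S ≥ 7] = (5/8) / (3/16) = 10/3.

10/3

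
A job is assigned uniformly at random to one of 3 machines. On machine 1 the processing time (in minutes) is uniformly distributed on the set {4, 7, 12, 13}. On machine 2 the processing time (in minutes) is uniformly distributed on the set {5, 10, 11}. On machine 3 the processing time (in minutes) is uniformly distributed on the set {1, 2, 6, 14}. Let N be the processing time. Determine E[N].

E[N | machine 1] = (4+7+12+13)/4 = 9.
E[N | machine 2] = (5+10+11)/3 = 26/3.
E[N | machine 3] = (1+2+6+14)/4 = 23/4.
By the law of total expectation,
E[N] = (1/3)·(9) + (1/3)·(26/3) + (1/3)·(23/4) = 281/36.

281/36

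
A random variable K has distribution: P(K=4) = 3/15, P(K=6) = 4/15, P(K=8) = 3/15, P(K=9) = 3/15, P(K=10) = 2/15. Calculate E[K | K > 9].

10

P(K > 9) = 2/15.
Σ over the event: 10·2/15 = 4/3.
E[K | K > 9] = (4/3) / (2/15) = 10.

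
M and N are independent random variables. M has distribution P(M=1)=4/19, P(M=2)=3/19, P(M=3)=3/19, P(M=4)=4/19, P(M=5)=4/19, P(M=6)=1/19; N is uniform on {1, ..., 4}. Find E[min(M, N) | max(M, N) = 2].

13/10

P(max(M, N) = 2) = 5/38.
Summing min(M,N)·P(x,y) over outcomes with max(M, N) = 2 gives 13/76.
E[min(M, N) | max(M, N) = 2] = (13/76) / (5/38) = 13/10.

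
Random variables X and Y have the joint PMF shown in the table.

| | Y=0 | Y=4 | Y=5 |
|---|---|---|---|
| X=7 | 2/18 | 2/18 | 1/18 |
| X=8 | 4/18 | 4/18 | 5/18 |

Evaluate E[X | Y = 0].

P(Y = 0) = 1/3.
Summing X·P(X=x,Y=y) over the conditioning event gives 23/9.
E[X | Y = 0] = (23/9) / (1/3) = 23/3.

23/3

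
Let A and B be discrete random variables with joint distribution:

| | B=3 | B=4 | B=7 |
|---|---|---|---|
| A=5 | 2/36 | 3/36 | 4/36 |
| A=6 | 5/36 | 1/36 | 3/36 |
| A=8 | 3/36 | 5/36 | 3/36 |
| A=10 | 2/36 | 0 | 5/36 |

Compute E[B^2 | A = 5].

P(A = 5) = 1/4.
Summing B^2·P(A=x,B=y) over the conditioning event gives 131/18.
E[B^2 | A = 5] = (131/18) / (1/4) = 262/9.

262/9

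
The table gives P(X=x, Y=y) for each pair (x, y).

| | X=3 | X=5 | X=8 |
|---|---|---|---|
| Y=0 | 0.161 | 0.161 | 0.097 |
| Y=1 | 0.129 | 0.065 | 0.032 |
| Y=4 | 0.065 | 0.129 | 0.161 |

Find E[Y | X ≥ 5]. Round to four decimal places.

P(X ≥ 5) = 0.645.
Summing Y·P(X=x,Y=y) over the conditioning event gives 1.257.
E[Y | X ≥ 5] = (1.257) / (0.645) = 1.9488.

1.9488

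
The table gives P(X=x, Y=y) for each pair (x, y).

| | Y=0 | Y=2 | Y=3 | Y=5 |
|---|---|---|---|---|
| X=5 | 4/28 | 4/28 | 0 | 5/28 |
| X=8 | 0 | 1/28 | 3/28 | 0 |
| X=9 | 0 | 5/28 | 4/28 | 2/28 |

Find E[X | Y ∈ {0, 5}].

63/11

P(Y ∈ {0, 5}) = 11/28.
Σ X·P over the event = 5·(4/28) + 5·(5/28) + 9·(2/28) = 9/4.
E[X | Y ∈ {0, 5}] = (9/4) / (11/28) = 63/11.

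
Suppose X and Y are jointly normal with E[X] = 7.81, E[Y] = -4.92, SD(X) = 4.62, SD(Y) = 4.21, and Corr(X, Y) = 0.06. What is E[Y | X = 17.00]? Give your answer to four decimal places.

For a bivariate normal, E[Y | X=x] = μ_Y + ρ·(σ_Y/σ_X)·(x − μ_X).
E[Y | X=17.00] = -4.92 + (0.06)·(4.21/4.62)·(17.00 − (7.81)) = -4.92 + (0.054675)·(9.19) = -4.4175.

-4.4175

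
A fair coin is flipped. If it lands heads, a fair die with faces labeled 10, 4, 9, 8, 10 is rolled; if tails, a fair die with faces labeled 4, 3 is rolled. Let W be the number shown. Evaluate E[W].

E[W | heads] = (10+4+9+8+10)/5 = 41/5.
E[W | tails] = (4+3)/2 = 7/2.
By the law of total expectation,
E[W] = (1/2)·(41/5) + (1/2)·(7/2) = 117/20.

117/20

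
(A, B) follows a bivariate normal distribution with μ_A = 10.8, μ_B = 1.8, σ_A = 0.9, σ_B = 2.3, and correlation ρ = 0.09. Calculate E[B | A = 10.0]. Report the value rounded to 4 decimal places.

1.6160

The regression of B on A has slope ρ·σ_B/σ_A and passes through (μ_A, μ_B).
E[B | A=10.0] = 1.8 + (0.09)·(2.3/0.9)·(10.0 − (10.8)) = 1.8 + (0.23)·(-0.8) = 1.6160.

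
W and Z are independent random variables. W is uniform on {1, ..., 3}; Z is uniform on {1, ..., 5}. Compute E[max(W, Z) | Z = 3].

Outcomes with Z = 3: (1,3), (2,3), (3,3), each with probability 1/15.
E[max(W, Z) | Z = 3] = (3 + 3 + 3) / 3 = 3.

3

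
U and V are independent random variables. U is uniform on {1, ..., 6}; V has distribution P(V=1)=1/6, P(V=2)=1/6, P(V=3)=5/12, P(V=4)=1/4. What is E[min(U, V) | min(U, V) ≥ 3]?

105/32

P(min(U, V) ≥ 3) = 4/9.
Summing min(U,V)·P(x,y) over outcomes with min(U, V) ≥ 3 gives 35/24.
E[min(U, V) | min(U, V) ≥ 3] = (35/24) / (4/9) = 105/32.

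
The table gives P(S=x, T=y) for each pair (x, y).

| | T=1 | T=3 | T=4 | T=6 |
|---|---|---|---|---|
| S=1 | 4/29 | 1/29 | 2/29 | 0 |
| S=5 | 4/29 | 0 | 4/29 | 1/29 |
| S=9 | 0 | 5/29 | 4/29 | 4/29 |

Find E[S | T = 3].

P(T = 3) = 6/29.
Σ S·P over the event = 1·(1/29) + 9·(5/29) = 46/29.
E[S | T = 3] = (46/29) / (6/29) = 23/3.

23/3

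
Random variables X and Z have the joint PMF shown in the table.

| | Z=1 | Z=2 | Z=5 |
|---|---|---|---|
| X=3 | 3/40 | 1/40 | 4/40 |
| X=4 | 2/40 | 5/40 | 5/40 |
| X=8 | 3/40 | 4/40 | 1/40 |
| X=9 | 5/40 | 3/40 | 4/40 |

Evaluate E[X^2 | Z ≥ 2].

P(Z ≥ 2) = 27/40.
Σ X^2·P over the event = 9·(1/40) + 9·(4/40) + 16·(5/40) + 16·(5/40) + 64·(4/40) + 64·(1/40) + 81·(3/40) + 81·(4/40) = 273/10.
E[X^2 | Z ≥ 2] = (273/10) / (27/40) = 364/9.

364/9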